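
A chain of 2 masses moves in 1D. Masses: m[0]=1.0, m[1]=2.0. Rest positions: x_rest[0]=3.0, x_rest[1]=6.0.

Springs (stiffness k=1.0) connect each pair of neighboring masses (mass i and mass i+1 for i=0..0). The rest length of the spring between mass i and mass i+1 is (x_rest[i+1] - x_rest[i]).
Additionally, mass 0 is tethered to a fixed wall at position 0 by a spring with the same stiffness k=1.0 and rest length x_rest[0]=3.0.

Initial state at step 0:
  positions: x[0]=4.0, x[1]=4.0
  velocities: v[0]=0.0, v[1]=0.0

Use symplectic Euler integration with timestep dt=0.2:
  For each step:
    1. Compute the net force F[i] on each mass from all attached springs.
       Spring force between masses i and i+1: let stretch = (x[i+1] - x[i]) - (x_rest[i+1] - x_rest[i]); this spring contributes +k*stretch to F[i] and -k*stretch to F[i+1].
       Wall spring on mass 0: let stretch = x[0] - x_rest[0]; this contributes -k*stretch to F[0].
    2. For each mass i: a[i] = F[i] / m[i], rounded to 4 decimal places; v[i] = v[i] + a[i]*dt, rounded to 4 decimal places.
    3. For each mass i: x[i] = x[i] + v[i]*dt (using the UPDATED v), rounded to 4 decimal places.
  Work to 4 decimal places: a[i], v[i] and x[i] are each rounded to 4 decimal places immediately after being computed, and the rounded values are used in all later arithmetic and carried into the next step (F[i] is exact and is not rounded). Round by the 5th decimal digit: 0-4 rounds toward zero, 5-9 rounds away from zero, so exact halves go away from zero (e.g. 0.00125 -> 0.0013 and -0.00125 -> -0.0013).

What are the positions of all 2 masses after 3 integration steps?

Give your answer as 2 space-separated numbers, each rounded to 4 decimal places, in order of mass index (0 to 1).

Answer: 3.1146 4.3384

Derivation:
Step 0: x=[4.0000 4.0000] v=[0.0000 0.0000]
Step 1: x=[3.8400 4.0600] v=[-0.8000 0.3000]
Step 2: x=[3.5352 4.1756] v=[-1.5240 0.5780]
Step 3: x=[3.1146 4.3384] v=[-2.1030 0.8140]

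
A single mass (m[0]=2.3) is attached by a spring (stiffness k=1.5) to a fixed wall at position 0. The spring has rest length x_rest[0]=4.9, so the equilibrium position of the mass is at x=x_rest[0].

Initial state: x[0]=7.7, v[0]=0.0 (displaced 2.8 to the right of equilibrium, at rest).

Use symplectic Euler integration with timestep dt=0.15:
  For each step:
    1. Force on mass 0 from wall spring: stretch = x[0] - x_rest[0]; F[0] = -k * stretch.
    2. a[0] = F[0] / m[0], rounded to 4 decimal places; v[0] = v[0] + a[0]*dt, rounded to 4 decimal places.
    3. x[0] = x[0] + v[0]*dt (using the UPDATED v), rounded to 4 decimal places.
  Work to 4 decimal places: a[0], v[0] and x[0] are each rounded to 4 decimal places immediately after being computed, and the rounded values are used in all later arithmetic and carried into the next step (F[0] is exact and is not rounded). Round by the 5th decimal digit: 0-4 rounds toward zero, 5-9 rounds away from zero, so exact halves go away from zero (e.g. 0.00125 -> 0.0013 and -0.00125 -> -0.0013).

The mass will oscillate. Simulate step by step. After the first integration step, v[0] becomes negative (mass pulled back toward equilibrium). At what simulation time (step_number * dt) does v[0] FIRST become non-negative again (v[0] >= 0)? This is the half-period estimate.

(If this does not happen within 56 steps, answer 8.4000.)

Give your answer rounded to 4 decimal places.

Answer: 3.9000

Derivation:
Step 0: x=[7.7000] v=[0.0000]
Step 1: x=[7.6589] v=[-0.2739]
Step 2: x=[7.5773] v=[-0.5438]
Step 3: x=[7.4564] v=[-0.8057]
Step 4: x=[7.2980] v=[-1.0558]
Step 5: x=[7.1044] v=[-1.2904]
Step 6: x=[6.8785] v=[-1.5061]
Step 7: x=[6.6236] v=[-1.6996]
Step 8: x=[6.3434] v=[-1.8682]
Step 9: x=[6.0420] v=[-2.0094]
Step 10: x=[5.7238] v=[-2.1211]
Step 11: x=[5.3935] v=[-2.2017]
Step 12: x=[5.0560] v=[-2.2500]
Step 13: x=[4.7162] v=[-2.2653]
Step 14: x=[4.3791] v=[-2.2473]
Step 15: x=[4.0497] v=[-2.1963]
Step 16: x=[3.7327] v=[-2.1131]
Step 17: x=[3.4329] v=[-1.9989]
Step 18: x=[3.1546] v=[-1.8554]
Step 19: x=[2.9019] v=[-1.6847]
Step 20: x=[2.6785] v=[-1.4892]
Step 21: x=[2.4877] v=[-1.2719]
Step 22: x=[2.3323] v=[-1.0359]
Step 23: x=[2.2146] v=[-0.7847]
Step 24: x=[2.1363] v=[-0.5220]
Step 25: x=[2.0986] v=[-0.2516]
Step 26: x=[2.1020] v=[0.0225]
First v>=0 after going negative at step 26, time=3.9000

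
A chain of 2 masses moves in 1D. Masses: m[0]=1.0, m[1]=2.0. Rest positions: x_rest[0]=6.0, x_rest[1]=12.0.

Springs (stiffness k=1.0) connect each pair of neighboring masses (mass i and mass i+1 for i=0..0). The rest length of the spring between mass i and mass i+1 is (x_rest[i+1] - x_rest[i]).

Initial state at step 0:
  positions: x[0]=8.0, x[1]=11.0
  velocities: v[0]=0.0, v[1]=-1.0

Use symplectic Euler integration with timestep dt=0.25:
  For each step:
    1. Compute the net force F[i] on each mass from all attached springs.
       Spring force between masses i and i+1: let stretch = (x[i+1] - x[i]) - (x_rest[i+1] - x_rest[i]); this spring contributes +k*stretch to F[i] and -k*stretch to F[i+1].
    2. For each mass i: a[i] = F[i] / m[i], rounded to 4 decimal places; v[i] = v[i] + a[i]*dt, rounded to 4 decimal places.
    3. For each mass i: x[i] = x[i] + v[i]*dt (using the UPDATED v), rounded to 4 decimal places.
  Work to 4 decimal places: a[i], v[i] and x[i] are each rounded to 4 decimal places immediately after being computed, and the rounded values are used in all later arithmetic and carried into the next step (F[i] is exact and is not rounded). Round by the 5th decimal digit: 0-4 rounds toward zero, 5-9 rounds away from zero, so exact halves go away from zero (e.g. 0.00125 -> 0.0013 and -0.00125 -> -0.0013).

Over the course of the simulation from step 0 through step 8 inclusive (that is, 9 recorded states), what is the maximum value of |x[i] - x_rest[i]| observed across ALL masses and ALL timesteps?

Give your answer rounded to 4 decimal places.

Answer: 2.7335

Derivation:
Step 0: x=[8.0000 11.0000] v=[0.0000 -1.0000]
Step 1: x=[7.8125 10.8438] v=[-0.7500 -0.6250]
Step 2: x=[7.4395 10.7803] v=[-1.4922 -0.2539]
Step 3: x=[6.9003 10.7999] v=[-2.1570 0.0785]
Step 4: x=[6.2298 10.8852] v=[-2.6821 0.3411]
Step 5: x=[5.4752 11.0125] v=[-3.0183 0.5092]
Step 6: x=[4.6917 11.1543] v=[-3.1340 0.5671]
Step 7: x=[3.9371 11.2816] v=[-3.0184 0.5093]
Step 8: x=[3.2665 11.3669] v=[-2.6823 0.3412]
Max displacement = 2.7335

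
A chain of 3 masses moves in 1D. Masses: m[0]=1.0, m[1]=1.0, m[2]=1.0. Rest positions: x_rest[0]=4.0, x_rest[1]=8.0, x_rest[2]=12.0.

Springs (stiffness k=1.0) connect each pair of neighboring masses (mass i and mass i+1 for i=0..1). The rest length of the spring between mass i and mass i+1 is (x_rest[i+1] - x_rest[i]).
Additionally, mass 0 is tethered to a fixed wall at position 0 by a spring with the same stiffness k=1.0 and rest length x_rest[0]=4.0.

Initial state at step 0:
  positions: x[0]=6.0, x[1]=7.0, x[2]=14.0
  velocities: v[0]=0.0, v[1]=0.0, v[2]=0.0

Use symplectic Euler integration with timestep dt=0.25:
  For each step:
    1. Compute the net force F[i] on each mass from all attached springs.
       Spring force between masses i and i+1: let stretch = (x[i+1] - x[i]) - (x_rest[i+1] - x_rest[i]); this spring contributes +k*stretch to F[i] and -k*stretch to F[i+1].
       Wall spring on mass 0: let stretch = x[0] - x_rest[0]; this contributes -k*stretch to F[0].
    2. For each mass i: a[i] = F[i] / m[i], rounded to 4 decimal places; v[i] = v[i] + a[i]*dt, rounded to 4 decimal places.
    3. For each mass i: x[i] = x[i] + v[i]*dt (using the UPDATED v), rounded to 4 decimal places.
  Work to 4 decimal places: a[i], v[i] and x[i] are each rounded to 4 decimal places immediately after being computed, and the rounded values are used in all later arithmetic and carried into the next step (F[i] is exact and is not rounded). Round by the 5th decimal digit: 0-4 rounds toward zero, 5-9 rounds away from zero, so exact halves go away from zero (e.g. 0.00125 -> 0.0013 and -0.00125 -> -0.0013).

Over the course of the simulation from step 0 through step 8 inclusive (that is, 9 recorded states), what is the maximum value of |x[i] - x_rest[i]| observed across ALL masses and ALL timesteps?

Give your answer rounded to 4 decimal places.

Answer: 2.6016

Derivation:
Step 0: x=[6.0000 7.0000 14.0000] v=[0.0000 0.0000 0.0000]
Step 1: x=[5.6875 7.3750 13.8125] v=[-1.2500 1.5000 -0.7500]
Step 2: x=[5.1250 8.0469 13.4727] v=[-2.2500 2.6875 -1.3594]
Step 3: x=[4.4248 8.8753 13.0437] v=[-2.8008 3.3135 -1.7159]
Step 4: x=[3.7262 9.6861 12.6042] v=[-2.7944 3.2430 -1.7580]
Step 5: x=[3.1672 10.3068 12.2323] v=[-2.2360 2.4826 -1.4875]
Step 6: x=[2.8565 10.6016 11.9901] v=[-1.2429 1.1791 -0.9689]
Step 7: x=[2.8513 10.4991 11.9111] v=[-0.0208 -0.4101 -0.3160]
Step 8: x=[3.1459 10.0068 11.9939] v=[1.1783 -1.9691 0.3310]
Max displacement = 2.6016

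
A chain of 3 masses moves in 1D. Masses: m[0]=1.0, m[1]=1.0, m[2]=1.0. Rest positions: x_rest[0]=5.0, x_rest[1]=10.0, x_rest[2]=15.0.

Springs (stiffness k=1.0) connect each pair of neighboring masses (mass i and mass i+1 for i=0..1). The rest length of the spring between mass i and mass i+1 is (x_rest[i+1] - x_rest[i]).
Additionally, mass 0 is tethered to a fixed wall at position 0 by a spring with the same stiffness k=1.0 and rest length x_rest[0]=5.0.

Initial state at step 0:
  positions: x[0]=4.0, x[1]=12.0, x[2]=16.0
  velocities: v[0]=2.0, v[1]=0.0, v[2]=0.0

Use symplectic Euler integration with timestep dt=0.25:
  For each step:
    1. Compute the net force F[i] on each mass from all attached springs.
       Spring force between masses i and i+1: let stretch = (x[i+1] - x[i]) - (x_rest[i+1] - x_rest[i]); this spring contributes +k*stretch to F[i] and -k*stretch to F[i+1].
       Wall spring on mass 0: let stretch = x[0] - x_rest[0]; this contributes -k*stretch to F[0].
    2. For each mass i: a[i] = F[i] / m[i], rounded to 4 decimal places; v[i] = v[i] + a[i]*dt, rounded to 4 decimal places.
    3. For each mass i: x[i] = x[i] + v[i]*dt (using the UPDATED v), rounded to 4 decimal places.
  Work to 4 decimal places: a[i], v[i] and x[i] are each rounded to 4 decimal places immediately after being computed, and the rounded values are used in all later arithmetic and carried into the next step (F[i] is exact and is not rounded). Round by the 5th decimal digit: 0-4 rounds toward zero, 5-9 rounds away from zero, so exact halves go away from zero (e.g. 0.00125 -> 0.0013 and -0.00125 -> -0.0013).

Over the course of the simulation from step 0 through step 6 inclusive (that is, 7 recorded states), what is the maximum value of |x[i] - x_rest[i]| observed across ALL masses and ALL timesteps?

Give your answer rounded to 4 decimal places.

Answer: 2.9521

Derivation:
Step 0: x=[4.0000 12.0000 16.0000] v=[2.0000 0.0000 0.0000]
Step 1: x=[4.7500 11.7500 16.0625] v=[3.0000 -1.0000 0.2500]
Step 2: x=[5.6406 11.3320 16.1680] v=[3.5625 -1.6719 0.4219]
Step 3: x=[6.5344 10.8606 16.2837] v=[3.5752 -1.8858 0.4629]
Step 4: x=[7.2902 10.4577 16.3730] v=[3.0232 -1.6116 0.3571]
Step 5: x=[7.7883 10.2265 16.4051] v=[1.9925 -0.9247 0.1283]
Step 6: x=[7.9521 10.2291 16.3635] v=[0.6550 0.0104 -0.1664]
Max displacement = 2.9521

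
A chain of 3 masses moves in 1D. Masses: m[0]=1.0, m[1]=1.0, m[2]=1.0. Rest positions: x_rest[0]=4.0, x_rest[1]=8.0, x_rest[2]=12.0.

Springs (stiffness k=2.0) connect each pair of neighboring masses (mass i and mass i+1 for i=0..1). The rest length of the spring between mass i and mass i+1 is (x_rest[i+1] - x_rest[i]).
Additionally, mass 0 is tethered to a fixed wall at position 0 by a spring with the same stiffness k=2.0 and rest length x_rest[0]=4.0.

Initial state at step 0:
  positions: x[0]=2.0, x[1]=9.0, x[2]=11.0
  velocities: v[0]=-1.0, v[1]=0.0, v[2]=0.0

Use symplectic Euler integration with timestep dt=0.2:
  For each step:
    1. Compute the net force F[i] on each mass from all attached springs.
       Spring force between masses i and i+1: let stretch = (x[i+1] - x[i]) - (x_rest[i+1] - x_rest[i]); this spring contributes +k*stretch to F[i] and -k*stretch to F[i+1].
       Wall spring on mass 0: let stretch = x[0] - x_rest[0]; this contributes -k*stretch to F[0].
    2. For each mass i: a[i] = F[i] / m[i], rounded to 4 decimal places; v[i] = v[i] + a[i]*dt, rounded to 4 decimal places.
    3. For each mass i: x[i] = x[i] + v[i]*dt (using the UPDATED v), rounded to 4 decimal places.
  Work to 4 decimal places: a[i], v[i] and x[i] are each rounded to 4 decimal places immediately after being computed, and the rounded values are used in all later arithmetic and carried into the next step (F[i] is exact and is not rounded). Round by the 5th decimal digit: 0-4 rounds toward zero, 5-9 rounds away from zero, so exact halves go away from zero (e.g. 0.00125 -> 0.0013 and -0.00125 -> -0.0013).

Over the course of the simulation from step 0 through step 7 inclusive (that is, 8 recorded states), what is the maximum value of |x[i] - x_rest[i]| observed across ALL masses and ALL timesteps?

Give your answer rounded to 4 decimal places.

Step 0: x=[2.0000 9.0000 11.0000] v=[-1.0000 0.0000 0.0000]
Step 1: x=[2.2000 8.6000 11.1600] v=[1.0000 -2.0000 0.8000]
Step 2: x=[2.7360 7.8928 11.4352] v=[2.6800 -3.5360 1.3760]
Step 3: x=[3.4657 7.0564 11.7470] v=[3.6483 -4.1818 1.5590]
Step 4: x=[4.2054 6.3080 12.0036] v=[3.6983 -3.7418 1.2828]
Step 5: x=[4.7768 5.8471 12.1245] v=[2.8572 -2.3046 0.6046]
Step 6: x=[5.0517 5.8027 12.0632] v=[1.3746 -0.2218 -0.3064]
Step 7: x=[4.9826 6.1991 11.8211] v=[-0.3457 1.9820 -1.2106]
Max displacement = 2.1973

Answer: 2.1973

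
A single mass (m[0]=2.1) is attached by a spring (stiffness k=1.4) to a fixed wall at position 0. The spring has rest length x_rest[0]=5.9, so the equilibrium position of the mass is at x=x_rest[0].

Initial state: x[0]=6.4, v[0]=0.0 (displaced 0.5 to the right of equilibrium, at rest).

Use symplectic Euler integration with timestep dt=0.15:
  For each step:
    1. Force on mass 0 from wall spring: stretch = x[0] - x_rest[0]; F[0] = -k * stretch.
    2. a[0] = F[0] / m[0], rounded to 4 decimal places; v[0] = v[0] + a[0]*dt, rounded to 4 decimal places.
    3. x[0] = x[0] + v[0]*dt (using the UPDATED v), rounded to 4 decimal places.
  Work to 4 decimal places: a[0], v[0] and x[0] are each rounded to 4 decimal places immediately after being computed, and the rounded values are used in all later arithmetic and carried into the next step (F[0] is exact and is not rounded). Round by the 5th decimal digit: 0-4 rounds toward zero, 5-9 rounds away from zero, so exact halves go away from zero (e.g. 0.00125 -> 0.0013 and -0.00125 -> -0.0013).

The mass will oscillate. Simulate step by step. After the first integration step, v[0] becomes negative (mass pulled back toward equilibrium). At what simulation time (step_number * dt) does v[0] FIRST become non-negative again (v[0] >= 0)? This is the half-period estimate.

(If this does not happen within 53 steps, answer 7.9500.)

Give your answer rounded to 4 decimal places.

Step 0: x=[6.4000] v=[0.0000]
Step 1: x=[6.3925] v=[-0.0500]
Step 2: x=[6.3776] v=[-0.0992]
Step 3: x=[6.3556] v=[-0.1470]
Step 4: x=[6.3267] v=[-0.1926]
Step 5: x=[6.2914] v=[-0.2353]
Step 6: x=[6.2502] v=[-0.2744]
Step 7: x=[6.2038] v=[-0.3094]
Step 8: x=[6.1528] v=[-0.3398]
Step 9: x=[6.0980] v=[-0.3651]
Step 10: x=[6.0403] v=[-0.3849]
Step 11: x=[5.9805] v=[-0.3989]
Step 12: x=[5.9195] v=[-0.4070]
Step 13: x=[5.8582] v=[-0.4090]
Step 14: x=[5.7975] v=[-0.4048]
Step 15: x=[5.7383] v=[-0.3946]
Step 16: x=[5.6815] v=[-0.3784]
Step 17: x=[5.6280] v=[-0.3565]
Step 18: x=[5.5786] v=[-0.3293]
Step 19: x=[5.5340] v=[-0.2972]
Step 20: x=[5.4949] v=[-0.2606]
Step 21: x=[5.4619] v=[-0.2201]
Step 22: x=[5.4355] v=[-0.1763]
Step 23: x=[5.4160] v=[-0.1298]
Step 24: x=[5.4038] v=[-0.0814]
Step 25: x=[5.3990] v=[-0.0318]
Step 26: x=[5.4017] v=[0.0183]
First v>=0 after going negative at step 26, time=3.9000

Answer: 3.9000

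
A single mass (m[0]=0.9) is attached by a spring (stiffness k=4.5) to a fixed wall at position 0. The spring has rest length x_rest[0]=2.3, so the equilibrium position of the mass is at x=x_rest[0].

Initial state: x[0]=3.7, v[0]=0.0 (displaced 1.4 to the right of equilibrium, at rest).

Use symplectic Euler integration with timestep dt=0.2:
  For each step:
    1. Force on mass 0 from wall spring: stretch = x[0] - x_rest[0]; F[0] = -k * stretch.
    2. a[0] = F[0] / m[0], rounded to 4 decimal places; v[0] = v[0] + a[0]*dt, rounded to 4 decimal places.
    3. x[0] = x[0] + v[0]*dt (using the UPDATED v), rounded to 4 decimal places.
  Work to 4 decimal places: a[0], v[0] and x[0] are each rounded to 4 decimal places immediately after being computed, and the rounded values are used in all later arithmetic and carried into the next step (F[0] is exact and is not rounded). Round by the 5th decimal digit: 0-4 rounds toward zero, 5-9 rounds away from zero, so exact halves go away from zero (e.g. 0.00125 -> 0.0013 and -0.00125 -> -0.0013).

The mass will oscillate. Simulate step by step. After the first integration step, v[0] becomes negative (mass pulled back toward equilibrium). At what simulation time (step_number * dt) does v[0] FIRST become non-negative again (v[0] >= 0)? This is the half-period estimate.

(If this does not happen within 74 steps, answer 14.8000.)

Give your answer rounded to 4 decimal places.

Answer: 1.4000

Derivation:
Step 0: x=[3.7000] v=[0.0000]
Step 1: x=[3.4200] v=[-1.4000]
Step 2: x=[2.9160] v=[-2.5200]
Step 3: x=[2.2888] v=[-3.1360]
Step 4: x=[1.6638] v=[-3.1248]
Step 5: x=[1.1661] v=[-2.4886]
Step 6: x=[0.8952] v=[-1.3547]
Step 7: x=[0.9052] v=[0.0501]
First v>=0 after going negative at step 7, time=1.4000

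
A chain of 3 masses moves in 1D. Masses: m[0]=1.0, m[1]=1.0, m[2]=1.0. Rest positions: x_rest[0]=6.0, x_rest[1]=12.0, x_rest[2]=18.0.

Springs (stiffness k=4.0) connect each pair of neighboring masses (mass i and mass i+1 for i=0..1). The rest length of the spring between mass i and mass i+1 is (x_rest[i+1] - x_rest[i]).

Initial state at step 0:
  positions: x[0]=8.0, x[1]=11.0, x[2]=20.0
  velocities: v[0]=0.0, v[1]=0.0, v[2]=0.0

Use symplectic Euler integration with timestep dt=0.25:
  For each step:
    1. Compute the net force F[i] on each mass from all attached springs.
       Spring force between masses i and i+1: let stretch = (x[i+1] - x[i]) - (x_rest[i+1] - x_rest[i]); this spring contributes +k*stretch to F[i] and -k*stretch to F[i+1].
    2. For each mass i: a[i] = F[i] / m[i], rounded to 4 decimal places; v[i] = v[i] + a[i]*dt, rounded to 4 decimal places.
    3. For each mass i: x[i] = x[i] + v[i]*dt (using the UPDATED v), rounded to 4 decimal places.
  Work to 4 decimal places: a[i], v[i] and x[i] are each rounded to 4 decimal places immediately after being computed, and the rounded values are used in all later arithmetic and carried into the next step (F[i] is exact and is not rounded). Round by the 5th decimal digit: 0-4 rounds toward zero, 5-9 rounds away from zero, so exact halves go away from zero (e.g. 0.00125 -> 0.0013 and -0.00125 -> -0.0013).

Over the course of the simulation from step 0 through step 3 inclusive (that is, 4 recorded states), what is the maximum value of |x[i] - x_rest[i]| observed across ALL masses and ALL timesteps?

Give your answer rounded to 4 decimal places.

Answer: 3.2188

Derivation:
Step 0: x=[8.0000 11.0000 20.0000] v=[0.0000 0.0000 0.0000]
Step 1: x=[7.2500 12.5000 19.2500] v=[-3.0000 6.0000 -3.0000]
Step 2: x=[6.3125 14.3750 18.3125] v=[-3.7500 7.5000 -3.7500]
Step 3: x=[5.8906 15.2188 17.8906] v=[-1.6875 3.3750 -1.6875]
Max displacement = 3.2188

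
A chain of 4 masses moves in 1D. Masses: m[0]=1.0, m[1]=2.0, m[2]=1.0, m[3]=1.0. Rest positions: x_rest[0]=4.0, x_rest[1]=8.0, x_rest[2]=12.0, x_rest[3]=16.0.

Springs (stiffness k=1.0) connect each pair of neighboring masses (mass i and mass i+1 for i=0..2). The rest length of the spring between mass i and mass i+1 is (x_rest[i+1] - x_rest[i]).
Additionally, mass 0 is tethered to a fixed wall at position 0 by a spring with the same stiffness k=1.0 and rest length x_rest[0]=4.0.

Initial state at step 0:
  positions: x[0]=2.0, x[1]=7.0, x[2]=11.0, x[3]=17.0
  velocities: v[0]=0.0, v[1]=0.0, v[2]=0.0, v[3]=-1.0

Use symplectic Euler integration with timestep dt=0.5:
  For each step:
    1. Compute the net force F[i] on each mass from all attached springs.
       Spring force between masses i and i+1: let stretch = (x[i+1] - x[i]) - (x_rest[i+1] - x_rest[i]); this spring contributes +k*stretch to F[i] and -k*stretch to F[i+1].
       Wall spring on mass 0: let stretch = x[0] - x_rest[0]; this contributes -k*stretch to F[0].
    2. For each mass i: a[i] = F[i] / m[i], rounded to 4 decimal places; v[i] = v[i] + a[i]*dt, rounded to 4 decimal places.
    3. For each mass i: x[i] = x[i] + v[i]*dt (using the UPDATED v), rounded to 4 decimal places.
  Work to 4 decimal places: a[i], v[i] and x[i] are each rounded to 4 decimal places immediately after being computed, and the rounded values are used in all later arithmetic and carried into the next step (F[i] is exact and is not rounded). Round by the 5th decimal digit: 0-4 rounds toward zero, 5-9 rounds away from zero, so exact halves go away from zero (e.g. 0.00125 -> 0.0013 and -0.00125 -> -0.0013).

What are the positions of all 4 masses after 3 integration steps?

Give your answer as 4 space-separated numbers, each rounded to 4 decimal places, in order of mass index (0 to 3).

Step 0: x=[2.0000 7.0000 11.0000 17.0000] v=[0.0000 0.0000 0.0000 -1.0000]
Step 1: x=[2.7500 6.8750 11.5000 16.0000] v=[1.5000 -0.2500 1.0000 -2.0000]
Step 2: x=[3.8438 6.8125 11.9688 14.8750] v=[2.1875 -0.1250 0.9375 -2.2500]
Step 3: x=[4.7188 7.0235 11.8750 14.0235] v=[1.7500 0.4219 -0.1876 -1.7031]

Answer: 4.7188 7.0235 11.8750 14.0235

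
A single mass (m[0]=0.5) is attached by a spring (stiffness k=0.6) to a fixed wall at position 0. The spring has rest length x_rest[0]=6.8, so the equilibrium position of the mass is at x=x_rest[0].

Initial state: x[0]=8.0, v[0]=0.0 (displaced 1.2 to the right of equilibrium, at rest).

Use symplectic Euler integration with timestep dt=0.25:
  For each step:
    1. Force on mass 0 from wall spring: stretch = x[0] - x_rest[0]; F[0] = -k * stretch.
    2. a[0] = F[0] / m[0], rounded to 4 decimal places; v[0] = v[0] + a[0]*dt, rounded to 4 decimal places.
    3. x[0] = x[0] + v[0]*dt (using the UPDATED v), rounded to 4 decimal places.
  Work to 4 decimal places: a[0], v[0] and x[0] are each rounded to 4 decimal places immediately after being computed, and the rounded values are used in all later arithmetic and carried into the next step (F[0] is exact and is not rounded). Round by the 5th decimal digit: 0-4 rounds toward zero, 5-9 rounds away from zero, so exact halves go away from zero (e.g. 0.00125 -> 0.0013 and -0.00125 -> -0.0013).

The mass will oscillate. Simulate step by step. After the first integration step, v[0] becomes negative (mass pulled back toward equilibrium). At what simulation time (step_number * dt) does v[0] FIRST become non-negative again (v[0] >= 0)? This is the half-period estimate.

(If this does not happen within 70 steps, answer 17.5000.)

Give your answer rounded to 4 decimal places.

Answer: 3.0000

Derivation:
Step 0: x=[8.0000] v=[0.0000]
Step 1: x=[7.9100] v=[-0.3600]
Step 2: x=[7.7368] v=[-0.6930]
Step 3: x=[7.4933] v=[-0.9741]
Step 4: x=[7.1978] v=[-1.1821]
Step 5: x=[6.8724] v=[-1.3015]
Step 6: x=[6.5416] v=[-1.3232]
Step 7: x=[6.2302] v=[-1.2457]
Step 8: x=[5.9615] v=[-1.0748]
Step 9: x=[5.7557] v=[-0.8233]
Step 10: x=[5.6282] v=[-0.5100]
Step 11: x=[5.5886] v=[-0.1585]
Step 12: x=[5.6398] v=[0.2049]
First v>=0 after going negative at step 12, time=3.0000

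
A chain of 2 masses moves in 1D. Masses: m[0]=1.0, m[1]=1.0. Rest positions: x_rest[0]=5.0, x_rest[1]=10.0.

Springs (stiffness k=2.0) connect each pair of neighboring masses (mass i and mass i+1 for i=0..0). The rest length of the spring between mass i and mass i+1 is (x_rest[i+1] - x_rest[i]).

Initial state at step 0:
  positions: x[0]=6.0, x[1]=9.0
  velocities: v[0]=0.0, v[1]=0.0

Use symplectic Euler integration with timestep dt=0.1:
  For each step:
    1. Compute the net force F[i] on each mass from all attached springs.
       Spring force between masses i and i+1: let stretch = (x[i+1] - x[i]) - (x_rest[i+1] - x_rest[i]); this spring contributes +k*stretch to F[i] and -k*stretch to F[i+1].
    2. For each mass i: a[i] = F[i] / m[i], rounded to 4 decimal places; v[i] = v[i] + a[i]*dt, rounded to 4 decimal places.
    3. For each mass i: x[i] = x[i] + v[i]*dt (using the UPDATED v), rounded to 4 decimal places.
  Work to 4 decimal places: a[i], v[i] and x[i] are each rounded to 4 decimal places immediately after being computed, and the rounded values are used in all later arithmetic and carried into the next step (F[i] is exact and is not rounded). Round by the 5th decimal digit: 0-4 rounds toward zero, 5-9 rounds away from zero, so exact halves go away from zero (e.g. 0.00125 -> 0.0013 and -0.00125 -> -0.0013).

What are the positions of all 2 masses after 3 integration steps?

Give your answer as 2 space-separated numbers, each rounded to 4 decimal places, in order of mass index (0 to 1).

Step 0: x=[6.0000 9.0000] v=[0.0000 0.0000]
Step 1: x=[5.9600 9.0400] v=[-0.4000 0.4000]
Step 2: x=[5.8816 9.1184] v=[-0.7840 0.7840]
Step 3: x=[5.7679 9.2321] v=[-1.1366 1.1366]

Answer: 5.7679 9.2321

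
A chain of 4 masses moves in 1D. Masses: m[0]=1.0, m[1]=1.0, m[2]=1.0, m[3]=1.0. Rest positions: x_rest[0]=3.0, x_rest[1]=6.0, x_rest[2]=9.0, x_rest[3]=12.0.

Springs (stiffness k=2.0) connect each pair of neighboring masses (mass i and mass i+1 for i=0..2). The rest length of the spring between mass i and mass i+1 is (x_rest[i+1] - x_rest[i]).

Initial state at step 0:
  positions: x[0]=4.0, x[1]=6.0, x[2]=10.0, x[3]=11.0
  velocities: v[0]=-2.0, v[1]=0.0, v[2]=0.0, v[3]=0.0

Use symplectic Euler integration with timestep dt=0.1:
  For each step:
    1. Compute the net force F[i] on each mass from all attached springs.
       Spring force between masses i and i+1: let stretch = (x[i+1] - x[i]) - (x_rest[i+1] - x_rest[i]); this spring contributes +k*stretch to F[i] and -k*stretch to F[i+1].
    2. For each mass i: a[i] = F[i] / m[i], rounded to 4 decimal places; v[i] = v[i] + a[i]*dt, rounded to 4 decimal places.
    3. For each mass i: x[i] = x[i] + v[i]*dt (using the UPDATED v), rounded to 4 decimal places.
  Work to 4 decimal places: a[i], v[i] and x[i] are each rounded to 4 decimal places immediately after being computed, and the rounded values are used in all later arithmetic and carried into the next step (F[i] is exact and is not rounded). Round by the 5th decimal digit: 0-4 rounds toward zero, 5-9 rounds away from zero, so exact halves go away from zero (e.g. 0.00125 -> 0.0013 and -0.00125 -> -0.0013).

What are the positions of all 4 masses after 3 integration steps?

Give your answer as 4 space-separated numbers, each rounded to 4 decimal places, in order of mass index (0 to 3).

Answer: 3.3018 6.2085 9.6597 11.2301

Derivation:
Step 0: x=[4.0000 6.0000 10.0000 11.0000] v=[-2.0000 0.0000 0.0000 0.0000]
Step 1: x=[3.7800 6.0400 9.9400 11.0400] v=[-2.2000 0.4000 -0.6000 0.4000]
Step 2: x=[3.5452 6.1128 9.8240 11.1180] v=[-2.3480 0.7280 -1.1600 0.7800]
Step 3: x=[3.3018 6.2085 9.6597 11.2301] v=[-2.4345 0.9567 -1.6434 1.1212]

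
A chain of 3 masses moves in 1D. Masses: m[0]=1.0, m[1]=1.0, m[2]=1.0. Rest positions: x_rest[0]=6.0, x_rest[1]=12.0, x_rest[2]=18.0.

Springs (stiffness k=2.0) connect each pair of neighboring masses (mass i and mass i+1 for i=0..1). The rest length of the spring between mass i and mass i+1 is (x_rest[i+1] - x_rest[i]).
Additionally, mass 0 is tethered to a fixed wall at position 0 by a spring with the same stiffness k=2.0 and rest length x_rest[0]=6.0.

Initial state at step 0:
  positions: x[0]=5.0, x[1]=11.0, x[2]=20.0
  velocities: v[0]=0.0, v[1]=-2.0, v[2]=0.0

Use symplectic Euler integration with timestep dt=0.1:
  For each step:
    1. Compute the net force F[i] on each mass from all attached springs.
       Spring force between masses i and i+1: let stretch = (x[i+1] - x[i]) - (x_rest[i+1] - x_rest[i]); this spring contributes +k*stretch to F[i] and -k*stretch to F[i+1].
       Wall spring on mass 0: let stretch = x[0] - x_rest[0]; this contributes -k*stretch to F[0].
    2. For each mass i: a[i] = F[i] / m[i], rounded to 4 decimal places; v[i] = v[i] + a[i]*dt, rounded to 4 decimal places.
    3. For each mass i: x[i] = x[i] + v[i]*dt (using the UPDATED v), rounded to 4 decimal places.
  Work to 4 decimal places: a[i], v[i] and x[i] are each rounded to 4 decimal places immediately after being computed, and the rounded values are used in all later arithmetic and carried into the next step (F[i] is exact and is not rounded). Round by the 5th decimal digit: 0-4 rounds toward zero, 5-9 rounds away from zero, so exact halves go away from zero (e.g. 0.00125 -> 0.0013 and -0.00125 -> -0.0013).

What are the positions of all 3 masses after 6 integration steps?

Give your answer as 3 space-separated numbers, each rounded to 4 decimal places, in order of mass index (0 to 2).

Step 0: x=[5.0000 11.0000 20.0000] v=[0.0000 -2.0000 0.0000]
Step 1: x=[5.0200 10.8600 19.9400] v=[0.2000 -1.4000 -0.6000]
Step 2: x=[5.0564 10.7848 19.8184] v=[0.3640 -0.7520 -1.2160]
Step 3: x=[5.1062 10.7757 19.6361] v=[0.4984 -0.0910 -1.8227]
Step 4: x=[5.1673 10.8304 19.3966] v=[0.6111 0.5472 -2.3948]
Step 5: x=[5.2383 10.9432 19.1058] v=[0.7103 1.1278 -2.9080]
Step 6: x=[5.3187 11.1051 18.7718] v=[0.8036 1.6193 -3.3405]

Answer: 5.3187 11.1051 18.7718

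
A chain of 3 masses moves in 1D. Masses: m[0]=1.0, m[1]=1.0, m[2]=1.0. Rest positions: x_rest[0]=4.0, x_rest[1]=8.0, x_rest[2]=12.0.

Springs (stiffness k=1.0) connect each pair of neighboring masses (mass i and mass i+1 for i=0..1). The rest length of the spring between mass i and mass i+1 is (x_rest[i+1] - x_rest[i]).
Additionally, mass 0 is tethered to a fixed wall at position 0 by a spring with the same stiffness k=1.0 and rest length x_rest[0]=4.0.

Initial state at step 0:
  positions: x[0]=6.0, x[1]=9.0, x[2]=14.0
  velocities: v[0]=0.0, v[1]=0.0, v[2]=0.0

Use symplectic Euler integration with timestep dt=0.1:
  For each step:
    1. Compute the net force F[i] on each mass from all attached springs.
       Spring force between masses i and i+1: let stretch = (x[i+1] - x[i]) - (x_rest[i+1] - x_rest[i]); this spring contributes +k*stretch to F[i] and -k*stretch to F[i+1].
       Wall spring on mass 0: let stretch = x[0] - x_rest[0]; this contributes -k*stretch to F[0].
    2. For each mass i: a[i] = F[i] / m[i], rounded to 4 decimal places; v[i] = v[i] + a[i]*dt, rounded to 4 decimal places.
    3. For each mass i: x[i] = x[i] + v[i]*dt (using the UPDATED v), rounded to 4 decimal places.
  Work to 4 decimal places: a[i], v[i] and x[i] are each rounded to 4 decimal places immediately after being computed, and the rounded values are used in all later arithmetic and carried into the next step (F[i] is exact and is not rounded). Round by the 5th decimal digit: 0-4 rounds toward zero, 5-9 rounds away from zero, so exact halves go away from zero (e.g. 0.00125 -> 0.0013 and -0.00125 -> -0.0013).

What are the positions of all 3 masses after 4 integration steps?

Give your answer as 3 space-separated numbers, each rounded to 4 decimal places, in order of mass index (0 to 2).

Step 0: x=[6.0000 9.0000 14.0000] v=[0.0000 0.0000 0.0000]
Step 1: x=[5.9700 9.0200 13.9900] v=[-0.3000 0.2000 -0.1000]
Step 2: x=[5.9108 9.0592 13.9703] v=[-0.5920 0.3920 -0.1970]
Step 3: x=[5.8240 9.1160 13.9415] v=[-0.8682 0.5683 -0.2881]
Step 4: x=[5.7119 9.1882 13.9044] v=[-1.1214 0.7217 -0.3707]

Answer: 5.7119 9.1882 13.9044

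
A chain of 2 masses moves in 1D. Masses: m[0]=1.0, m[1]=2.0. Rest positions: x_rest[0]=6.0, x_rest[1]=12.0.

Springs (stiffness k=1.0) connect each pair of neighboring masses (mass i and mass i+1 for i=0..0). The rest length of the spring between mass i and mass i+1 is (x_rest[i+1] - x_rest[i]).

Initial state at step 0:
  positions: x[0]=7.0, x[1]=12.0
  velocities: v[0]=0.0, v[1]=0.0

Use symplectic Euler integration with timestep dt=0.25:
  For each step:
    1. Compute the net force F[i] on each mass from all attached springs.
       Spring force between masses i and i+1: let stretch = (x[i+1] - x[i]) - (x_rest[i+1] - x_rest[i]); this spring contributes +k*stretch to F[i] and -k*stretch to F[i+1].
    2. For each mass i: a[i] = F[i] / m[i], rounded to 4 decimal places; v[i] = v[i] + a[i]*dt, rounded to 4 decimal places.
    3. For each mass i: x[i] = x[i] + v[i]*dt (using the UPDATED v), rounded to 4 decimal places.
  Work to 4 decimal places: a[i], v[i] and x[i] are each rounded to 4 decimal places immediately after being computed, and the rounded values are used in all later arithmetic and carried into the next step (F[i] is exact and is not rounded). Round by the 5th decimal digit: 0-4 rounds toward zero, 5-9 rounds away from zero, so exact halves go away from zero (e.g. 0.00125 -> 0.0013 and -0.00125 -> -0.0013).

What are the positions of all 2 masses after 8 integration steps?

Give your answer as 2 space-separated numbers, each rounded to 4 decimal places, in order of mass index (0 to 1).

Step 0: x=[7.0000 12.0000] v=[0.0000 0.0000]
Step 1: x=[6.9375 12.0313] v=[-0.2500 0.1250]
Step 2: x=[6.8184 12.0909] v=[-0.4766 0.2383]
Step 3: x=[6.6538 12.1732] v=[-0.6585 0.3293]
Step 4: x=[6.4591 12.2706] v=[-0.7787 0.3894]
Step 5: x=[6.2527 12.3739] v=[-0.8258 0.4130]
Step 6: x=[6.0538 12.4734] v=[-0.7955 0.3979]
Step 7: x=[5.8812 12.5598] v=[-0.6906 0.3455]
Step 8: x=[5.7510 12.6250] v=[-0.5210 0.2607]

Answer: 5.7510 12.6250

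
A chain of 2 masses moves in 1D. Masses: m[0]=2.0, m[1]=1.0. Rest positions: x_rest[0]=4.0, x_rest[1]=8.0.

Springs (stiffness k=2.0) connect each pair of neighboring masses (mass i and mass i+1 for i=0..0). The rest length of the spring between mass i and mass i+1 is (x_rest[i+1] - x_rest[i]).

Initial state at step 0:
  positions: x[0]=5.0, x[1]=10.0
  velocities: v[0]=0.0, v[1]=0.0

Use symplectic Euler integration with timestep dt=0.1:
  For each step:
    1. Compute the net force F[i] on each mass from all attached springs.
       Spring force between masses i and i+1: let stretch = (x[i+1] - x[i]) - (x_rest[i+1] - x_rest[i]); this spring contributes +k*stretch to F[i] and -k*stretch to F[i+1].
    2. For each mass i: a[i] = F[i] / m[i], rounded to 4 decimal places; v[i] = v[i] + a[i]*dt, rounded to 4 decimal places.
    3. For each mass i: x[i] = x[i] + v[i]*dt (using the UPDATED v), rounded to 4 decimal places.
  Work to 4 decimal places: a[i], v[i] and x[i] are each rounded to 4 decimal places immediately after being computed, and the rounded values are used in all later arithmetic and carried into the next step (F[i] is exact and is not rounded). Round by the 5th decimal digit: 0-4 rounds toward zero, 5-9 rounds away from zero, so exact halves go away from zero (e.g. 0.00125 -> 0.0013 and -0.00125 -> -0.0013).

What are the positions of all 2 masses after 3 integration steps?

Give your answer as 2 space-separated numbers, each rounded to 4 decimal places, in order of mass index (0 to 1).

Answer: 5.0585 9.8830

Derivation:
Step 0: x=[5.0000 10.0000] v=[0.0000 0.0000]
Step 1: x=[5.0100 9.9800] v=[0.1000 -0.2000]
Step 2: x=[5.0297 9.9406] v=[0.1970 -0.3940]
Step 3: x=[5.0585 9.8830] v=[0.2881 -0.5762]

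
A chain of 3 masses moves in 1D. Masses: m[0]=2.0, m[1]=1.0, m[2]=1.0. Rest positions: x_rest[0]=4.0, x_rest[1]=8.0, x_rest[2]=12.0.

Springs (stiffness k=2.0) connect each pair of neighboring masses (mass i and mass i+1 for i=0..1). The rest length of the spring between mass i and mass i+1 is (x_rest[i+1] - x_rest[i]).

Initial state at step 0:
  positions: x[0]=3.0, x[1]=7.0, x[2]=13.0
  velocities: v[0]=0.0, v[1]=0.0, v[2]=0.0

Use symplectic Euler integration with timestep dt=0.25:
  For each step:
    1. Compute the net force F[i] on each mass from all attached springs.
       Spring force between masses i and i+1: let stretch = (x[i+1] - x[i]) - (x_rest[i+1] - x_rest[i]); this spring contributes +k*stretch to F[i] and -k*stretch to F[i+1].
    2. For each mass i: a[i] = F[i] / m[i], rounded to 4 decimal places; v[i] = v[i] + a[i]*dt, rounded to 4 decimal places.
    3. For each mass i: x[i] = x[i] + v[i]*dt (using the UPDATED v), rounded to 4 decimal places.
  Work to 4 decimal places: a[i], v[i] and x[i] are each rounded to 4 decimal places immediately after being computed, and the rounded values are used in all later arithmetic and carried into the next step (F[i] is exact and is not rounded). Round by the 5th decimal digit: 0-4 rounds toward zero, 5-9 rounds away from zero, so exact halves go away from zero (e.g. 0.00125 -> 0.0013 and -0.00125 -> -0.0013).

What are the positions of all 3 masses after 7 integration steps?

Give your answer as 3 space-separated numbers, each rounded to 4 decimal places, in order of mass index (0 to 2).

Step 0: x=[3.0000 7.0000 13.0000] v=[0.0000 0.0000 0.0000]
Step 1: x=[3.0000 7.2500 12.7500] v=[0.0000 1.0000 -1.0000]
Step 2: x=[3.0156 7.6563 12.3125] v=[0.0625 1.6250 -1.7500]
Step 3: x=[3.0713 8.0645 11.7930] v=[0.2227 1.6328 -2.0781]
Step 4: x=[3.1891 8.3146 11.3074] v=[0.4710 1.0005 -1.9424]
Step 5: x=[3.3772 8.2981 10.9477] v=[0.7524 -0.0659 -1.4388]
Step 6: x=[3.6229 7.9977 10.7568] v=[0.9826 -1.2016 -0.7636]
Step 7: x=[3.8920 7.4953 10.7210] v=[1.0763 -2.0095 -0.1432]

Answer: 3.8920 7.4953 10.7210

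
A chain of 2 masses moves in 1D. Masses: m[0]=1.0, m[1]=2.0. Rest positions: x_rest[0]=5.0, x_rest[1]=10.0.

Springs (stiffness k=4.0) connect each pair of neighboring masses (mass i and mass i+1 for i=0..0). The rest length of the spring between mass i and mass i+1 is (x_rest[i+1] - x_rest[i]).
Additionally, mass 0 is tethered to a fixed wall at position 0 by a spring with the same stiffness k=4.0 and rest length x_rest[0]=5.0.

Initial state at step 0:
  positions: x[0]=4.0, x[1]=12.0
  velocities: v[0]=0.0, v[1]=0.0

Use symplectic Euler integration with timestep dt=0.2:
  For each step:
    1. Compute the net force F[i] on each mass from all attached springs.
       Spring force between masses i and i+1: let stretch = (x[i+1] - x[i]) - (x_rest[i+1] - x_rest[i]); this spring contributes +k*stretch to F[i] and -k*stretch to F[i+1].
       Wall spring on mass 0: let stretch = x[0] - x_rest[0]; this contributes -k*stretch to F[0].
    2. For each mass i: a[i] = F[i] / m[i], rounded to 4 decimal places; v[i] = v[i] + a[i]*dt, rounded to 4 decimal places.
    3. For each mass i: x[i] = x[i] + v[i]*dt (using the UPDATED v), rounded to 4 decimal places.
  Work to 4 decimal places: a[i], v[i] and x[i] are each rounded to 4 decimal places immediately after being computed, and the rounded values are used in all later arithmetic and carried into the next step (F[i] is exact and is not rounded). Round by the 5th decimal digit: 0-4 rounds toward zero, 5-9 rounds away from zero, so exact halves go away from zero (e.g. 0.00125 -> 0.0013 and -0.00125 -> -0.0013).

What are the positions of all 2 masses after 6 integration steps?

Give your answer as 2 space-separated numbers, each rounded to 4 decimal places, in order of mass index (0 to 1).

Step 0: x=[4.0000 12.0000] v=[0.0000 0.0000]
Step 1: x=[4.6400 11.7600] v=[3.2000 -1.2000]
Step 2: x=[5.6768 11.3504] v=[5.1840 -2.0480]
Step 3: x=[6.7131 10.8869] v=[5.1814 -2.3174]
Step 4: x=[7.3431 10.4895] v=[3.1500 -1.9869]
Step 5: x=[7.3016 10.2404] v=[-0.2074 -1.2455]
Step 6: x=[6.5621 10.1562] v=[-3.6976 -0.4210]

Answer: 6.5621 10.1562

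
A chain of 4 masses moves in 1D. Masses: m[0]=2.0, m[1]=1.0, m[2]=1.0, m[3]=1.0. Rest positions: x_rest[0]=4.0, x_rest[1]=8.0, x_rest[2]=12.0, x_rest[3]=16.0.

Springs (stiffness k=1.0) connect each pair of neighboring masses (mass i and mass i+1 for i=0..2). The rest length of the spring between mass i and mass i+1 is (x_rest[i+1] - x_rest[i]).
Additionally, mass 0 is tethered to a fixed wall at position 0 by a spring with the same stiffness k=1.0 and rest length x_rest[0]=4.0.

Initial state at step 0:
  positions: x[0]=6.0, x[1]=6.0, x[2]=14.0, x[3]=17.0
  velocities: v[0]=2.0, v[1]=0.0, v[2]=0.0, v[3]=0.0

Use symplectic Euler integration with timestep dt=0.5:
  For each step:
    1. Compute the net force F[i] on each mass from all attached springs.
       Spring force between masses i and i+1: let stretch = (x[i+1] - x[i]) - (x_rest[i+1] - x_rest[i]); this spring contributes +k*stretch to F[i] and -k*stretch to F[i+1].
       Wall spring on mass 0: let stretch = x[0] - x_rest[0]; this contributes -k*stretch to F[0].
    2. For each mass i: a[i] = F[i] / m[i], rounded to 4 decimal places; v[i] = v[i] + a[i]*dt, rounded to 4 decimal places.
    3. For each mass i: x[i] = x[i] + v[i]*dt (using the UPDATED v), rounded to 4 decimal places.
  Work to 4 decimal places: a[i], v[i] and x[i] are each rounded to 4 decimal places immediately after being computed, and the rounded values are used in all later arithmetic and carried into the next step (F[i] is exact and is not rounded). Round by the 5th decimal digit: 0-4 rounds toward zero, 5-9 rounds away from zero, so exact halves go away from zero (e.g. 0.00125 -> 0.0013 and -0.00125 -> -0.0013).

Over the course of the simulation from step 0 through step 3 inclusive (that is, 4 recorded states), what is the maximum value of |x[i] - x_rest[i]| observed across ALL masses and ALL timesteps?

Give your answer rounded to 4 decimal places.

Answer: 4.4688

Derivation:
Step 0: x=[6.0000 6.0000 14.0000 17.0000] v=[2.0000 0.0000 0.0000 0.0000]
Step 1: x=[6.2500 8.0000 12.7500 17.2500] v=[0.5000 4.0000 -2.5000 0.5000]
Step 2: x=[5.9375 10.7500 11.4375 17.3750] v=[-0.6250 5.5000 -2.6250 0.2500]
Step 3: x=[5.4844 12.4688 11.4375 17.0156] v=[-0.9063 3.4375 0.0000 -0.7188]
Max displacement = 4.4688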